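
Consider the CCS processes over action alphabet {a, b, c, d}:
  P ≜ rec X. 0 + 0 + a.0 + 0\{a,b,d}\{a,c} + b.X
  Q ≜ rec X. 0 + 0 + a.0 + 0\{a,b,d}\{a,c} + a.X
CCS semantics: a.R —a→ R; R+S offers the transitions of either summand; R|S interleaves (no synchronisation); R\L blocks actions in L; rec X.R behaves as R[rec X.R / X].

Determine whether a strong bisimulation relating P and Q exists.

LTS(P): 2 reachable states
  m0 = rec X. 0 + 0 + a.0 + 0\{a,b,d}\{a,c} + b.X | —a→ m1, —b→ m0
  m1 = 0 | stopped
LTS(Q): 2 reachable states
  n0 = rec X. 0 + 0 + a.0 + 0\{a,b,d}\{a,c} + a.X | —a→ n0, —a→ n1
  n1 = 0 | stopped
Partition-refinement fixed point:
  B0 = {m0}
  B1 = {m1, n1}
  B2 = {n0}
m0 ∈ B0, n0 ∈ B2 → different blocks

NO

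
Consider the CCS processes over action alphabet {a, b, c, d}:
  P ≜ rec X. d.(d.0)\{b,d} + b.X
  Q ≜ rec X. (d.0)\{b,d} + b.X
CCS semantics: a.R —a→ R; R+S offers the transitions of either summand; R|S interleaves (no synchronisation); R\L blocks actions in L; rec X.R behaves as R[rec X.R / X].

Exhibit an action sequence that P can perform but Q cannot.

Reachable graph of P (2 states):
  s0 = rec X. d.(d.0)\{b,d} + b.X → ··b··> s0, ··d··> s1
  s1 = (d.0)\{b,d} → stopped
Reachable graph of Q (1 states):
  t0 = rec X. (d.0)\{b,d} + b.X → ··b··> t0
Executing d from P (initial set {s0}):
  [1] d ⇒ {s1}
  — P admits the full trace.
Executing d from Q (initial set {t0}):
  [1] d ⇒ ∅ (Q stuck)

d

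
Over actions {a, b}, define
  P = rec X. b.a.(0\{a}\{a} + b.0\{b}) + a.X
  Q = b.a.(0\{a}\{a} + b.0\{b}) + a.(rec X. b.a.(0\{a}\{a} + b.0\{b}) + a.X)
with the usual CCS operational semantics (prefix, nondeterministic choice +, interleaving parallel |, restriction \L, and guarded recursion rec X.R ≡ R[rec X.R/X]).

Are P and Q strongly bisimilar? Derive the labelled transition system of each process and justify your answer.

bisimilar

Reachable graph of P (4 states):
  p0 = rec X. b.a.(0\{a}\{a} + b.0\{b}) + a.X :: -a-> p0, -b-> p1
  p1 = a.(0\{a}\{a} + b.0\{b}) :: -a-> p2
  p2 = 0\{a}\{a} + b.0\{b} :: -b-> p3
  p3 = 0\{b} :: (no moves)
Reachable graph of Q (5 states):
  q0 = b.a.(0\{a}\{a} + b.0\{b}) + a.(rec X. b.a.(0\{a}\{a} + b.0\{b}) + a.X) :: -a-> q1, -b-> q2
  q1 = rec X. b.a.(0\{a}\{a} + b.0\{b}) + a.X :: -a-> q1, -b-> q2
  q2 = a.(0\{a}\{a} + b.0\{b}) :: -a-> q3
  q3 = 0\{a}\{a} + b.0\{b} :: -b-> q4
  q4 = 0\{b} :: (no moves)
Bisimilarity quotient blocks:
  B0 = {p0, q0, q1}
  B1 = {p1, q2}
  B2 = {p2, q3}
  B3 = {p3, q4}
p0 ∈ B0, q0 ∈ B0 → same block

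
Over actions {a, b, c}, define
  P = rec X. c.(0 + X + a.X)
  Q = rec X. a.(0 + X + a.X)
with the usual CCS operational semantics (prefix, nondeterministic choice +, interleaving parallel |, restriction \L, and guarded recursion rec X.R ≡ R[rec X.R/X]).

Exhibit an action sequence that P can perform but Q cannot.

c

Reachable graph of P (2 states):
  m0 = rec X. c.(0 + X + a.X) ⊢ --c--▸ m1
  m1 = 0 + (rec X. c.(0 + X + a.X)) + a.(rec X. c.(0 + X + a.X)) ⊢ --a--▸ m0, --c--▸ m1
Reachable graph of Q (2 states):
  n0 = rec X. a.(0 + X + a.X) ⊢ --a--▸ n1
  n1 = 0 + (rec X. a.(0 + X + a.X)) + a.(rec X. a.(0 + X + a.X)) ⊢ --a--▸ n0, --a--▸ n1
Run σ = ⟨c⟩ on P: start {m0}
  [1] c ⇒ {m1}
  ✓ P
Run σ = ⟨c⟩ on Q: start {n0}
  [1] c ⇒ ∅  — Q cannot continue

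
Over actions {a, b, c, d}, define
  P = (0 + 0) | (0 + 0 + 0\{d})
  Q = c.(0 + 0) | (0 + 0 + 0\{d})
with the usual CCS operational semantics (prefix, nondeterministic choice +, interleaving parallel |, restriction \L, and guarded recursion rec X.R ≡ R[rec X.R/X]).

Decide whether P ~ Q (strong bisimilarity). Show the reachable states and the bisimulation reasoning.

Reachable graph of P (1 states):
  m0 = (0 + 0) | (0 + 0 + 0\{d}) | ∅
Reachable graph of Q (2 states):
  n0 = c.(0 + 0) | (0 + 0 + 0\{d}) | --c--▸ n1
  n1 = (0 + 0) | (0 + 0 + 0\{d}) | ∅
Partition-refinement fixed point:
  B0 = {m0, n1}
  B1 = {n0}
m0 ∈ B0, n0 ∈ B1 → different blocks

P ≁ Q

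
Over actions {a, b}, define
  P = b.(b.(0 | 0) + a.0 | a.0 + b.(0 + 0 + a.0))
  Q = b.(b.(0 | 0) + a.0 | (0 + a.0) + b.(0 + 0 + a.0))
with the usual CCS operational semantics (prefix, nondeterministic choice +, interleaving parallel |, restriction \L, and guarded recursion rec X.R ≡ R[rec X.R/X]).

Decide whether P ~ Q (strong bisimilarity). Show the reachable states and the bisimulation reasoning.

LTS(P): 7 reachable states
  s0 = b.(b.(0 | 0) + a.0 | a.0 + b.(0 + 0 + a.0)) :: —b→ s1
  s1 = b.(0 | 0) + a.0 | a.0 + b.(0 + 0 + a.0) :: —a→ s2, —a→ s3, —b→ s4, —b→ s5
  s2 = 0 | a.0 :: —a→ s5
  s3 = a.0 | 0 :: —a→ s5
  s4 = 0 + 0 + a.0 :: —a→ s6
  s5 = 0 | 0 :: ∅
  s6 = 0 :: ∅
LTS(Q): 7 reachable states
  t0 = b.(b.(0 | 0) + a.0 | (0 + a.0) + b.(0 + 0 + a.0)) :: —b→ t1
  t1 = b.(0 | 0) + a.0 | (0 + a.0) + b.(0 + 0 + a.0) :: —a→ t2, —a→ t3, —b→ t4, —b→ t5
  t2 = 0 | (0 + a.0) :: —a→ t5
  t3 = a.0 | 0 :: —a→ t5
  t4 = 0 + 0 + a.0 :: —a→ t6
  t5 = 0 | 0 :: ∅
  t6 = 0 :: ∅
Coarsest stable partition (strong bisimilarity classes):
  B0 = {s0, t0}
  B1 = {s1, t1}
  B2 = {s2, s3, s4, t2, t3, t4}
  B3 = {s5, s6, t5, t6}
s0 ∈ B0, t0 ∈ B0 → same block

YES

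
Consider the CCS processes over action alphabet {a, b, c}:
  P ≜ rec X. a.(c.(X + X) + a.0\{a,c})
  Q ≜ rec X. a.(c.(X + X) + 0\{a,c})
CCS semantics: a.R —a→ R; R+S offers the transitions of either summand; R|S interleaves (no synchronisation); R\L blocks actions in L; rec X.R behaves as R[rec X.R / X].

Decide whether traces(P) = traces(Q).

P's transition system — 4 states:
  p0 = rec X. a.(c.(X + X) + a.0\{a,c}) :: ··a··> p1
  p1 = c.((rec X. a.(c.(X + X) + a.0\{a,c})) + (rec X. a.(c.(X + X) + a.0\{a,c}))) + a.0\{a,c} :: ··a··> p2, ··c··> p3
  p2 = 0\{a,c} :: ·
  p3 = (rec X. a.(c.(X + X) + a.0\{a,c})) + (rec X. a.(c.(X + X) + a.0\{a,c})) :: ··a··> p1
Q's transition system — 3 states:
  q0 = rec X. a.(c.(X + X) + 0\{a,c}) :: ··a··> q1
  q1 = c.((rec X. a.(c.(X + X) + 0\{a,c})) + (rec X. a.(c.(X + X) + 0\{a,c}))) + 0\{a,c} :: ··c··> q2
  q2 = (rec X. a.(c.(X + X) + 0\{a,c})) + (rec X. a.(c.(X + X) + 0\{a,c})) :: ··a··> q1
Trace ⟨aa⟩ through P, begin at {p0}:
  [1] a ⇒ {p1}
  [2] a ⇒ {p2}
  — P admits the full trace.
Trace ⟨aa⟩ through Q, begin at {q0}:
  [1] a ⇒ {q1}
  [2] a ⇒ no successor for Q

traces(P) ≠ traces(Q) — witness ⟨aa⟩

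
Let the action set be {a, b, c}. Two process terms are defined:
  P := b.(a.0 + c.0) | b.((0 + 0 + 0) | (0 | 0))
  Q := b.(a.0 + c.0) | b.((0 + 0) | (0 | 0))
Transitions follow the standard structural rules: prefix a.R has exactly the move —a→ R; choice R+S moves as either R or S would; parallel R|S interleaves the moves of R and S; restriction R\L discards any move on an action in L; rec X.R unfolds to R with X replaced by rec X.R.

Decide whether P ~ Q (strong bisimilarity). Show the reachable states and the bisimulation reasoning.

P ~ Q

Reachable graph of P (6 states):
  s0 = b.(a.0 + c.0) | b.((0 + 0 + 0) | (0 | 0)) → —b→ s1, —b→ s2
  s1 = (a.0 + c.0) | b.((0 + 0 + 0) | (0 | 0)) → —a→ s3, —b→ s4, —c→ s3
  s2 = b.(a.0 + c.0) | ((0 + 0 + 0) | (0 | 0)) → —b→ s4
  s3 = 0 | b.((0 + 0 + 0) | (0 | 0)) → —b→ s5
  s4 = (a.0 + c.0) | ((0 + 0 + 0) | (0 | 0)) → —a→ s5, —c→ s5
  s5 = 0 | ((0 + 0 + 0) | (0 | 0)) → stopped
Reachable graph of Q (6 states):
  t0 = b.(a.0 + c.0) | b.((0 + 0) | (0 | 0)) → —b→ t1, —b→ t2
  t1 = (a.0 + c.0) | b.((0 + 0) | (0 | 0)) → —a→ t3, —b→ t4, —c→ t3
  t2 = b.(a.0 + c.0) | ((0 + 0) | (0 | 0)) → —b→ t4
  t3 = 0 | b.((0 + 0) | (0 | 0)) → —b→ t5
  t4 = (a.0 + c.0) | ((0 + 0) | (0 | 0)) → —a→ t5, —c→ t5
  t5 = 0 | ((0 + 0) | (0 | 0)) → stopped
Partition-refinement fixed point:
  B0 = {s0, t0}
  B1 = {s1, t1}
  B2 = {s3, t3}
  B3 = {s5, t5}
  B4 = {s4, t4}
  B5 = {s2, t2}
s0 ∈ B0, t0 ∈ B0 → same block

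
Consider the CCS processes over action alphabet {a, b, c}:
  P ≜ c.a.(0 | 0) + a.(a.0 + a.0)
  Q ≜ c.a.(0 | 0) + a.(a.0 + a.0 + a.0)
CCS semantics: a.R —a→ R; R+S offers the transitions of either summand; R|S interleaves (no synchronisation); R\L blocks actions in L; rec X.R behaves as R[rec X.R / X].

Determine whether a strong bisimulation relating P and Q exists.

P's transition system — 5 states:
  u0 = c.a.(0 | 0) + a.(a.0 + a.0) ⊢ =a=> u1, =c=> u2
  u1 = a.0 + a.0 ⊢ =a=> u3
  u2 = a.(0 | 0) ⊢ =a=> u4
  u3 = 0 ⊢ stopped
  u4 = 0 | 0 ⊢ stopped
Q's transition system — 5 states:
  v0 = c.a.(0 | 0) + a.(a.0 + a.0 + a.0) ⊢ =a=> v1, =c=> v2
  v1 = a.0 + a.0 + a.0 ⊢ =a=> v3
  v2 = a.(0 | 0) ⊢ =a=> v4
  v3 = 0 ⊢ stopped
  v4 = 0 | 0 ⊢ stopped
Bisimilarity quotient blocks:
  B0 = {u0, v0}
  B1 = {u1, u2, v1, v2}
  B2 = {u3, u4, v3, v4}
u0 ∈ B0, v0 ∈ B0 → same block

bisimilar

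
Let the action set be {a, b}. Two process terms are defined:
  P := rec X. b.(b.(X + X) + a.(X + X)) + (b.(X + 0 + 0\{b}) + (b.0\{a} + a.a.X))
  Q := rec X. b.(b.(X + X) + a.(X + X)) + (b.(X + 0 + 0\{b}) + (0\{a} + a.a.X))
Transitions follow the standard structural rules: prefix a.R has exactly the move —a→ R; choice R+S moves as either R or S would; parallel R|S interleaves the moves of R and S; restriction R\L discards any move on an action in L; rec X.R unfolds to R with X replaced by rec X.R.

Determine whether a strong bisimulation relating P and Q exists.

P's transition system — 6 states:
  m0 = rec X. b.(b.(X + X) + a.(X + X)) + (b.(X + 0 + 0\{b}) + (b.0\{a} + a.a.X)) ⊢ —a→ m1, —b→ m2, —b→ m3, —b→ m4
  m1 = a.(rec X. b.(b.(X + X) + a.(X + X)) + (b.(X + 0 + 0\{b}) + (b.0\{a} + a.a.X))) ⊢ —a→ m0
  m2 = (rec X. b.(b.(X + X) + a.(X + X)) + (b.(X + 0 + 0\{b}) + (b.0\{a} + a.a.X))) + 0 + 0\{b} ⊢ —a→ m1, —b→ m2, —b→ m3, —b→ m4
  m3 = 0\{a} ⊢ stopped
  m4 = b.((rec X. b.(b.(X + X) + a.(X + X)) + (b.(X + 0 + 0\{b}) + (b.0\{a} + a.a.X))) + (rec X. b.(b.(X + X) + a.(X + X)) + (b.(X + 0 + 0\{b}) + (b.0\{a} + a.a.X)))) + a.((rec X. b.(b.(X + X) + a.(X + X)) + (b.(X + 0 + 0\{b}) + (b.0\{a} + a.a.X))) + (rec X. b.(b.(X + X) + a.(X + X)) + (b.(X + 0 + 0\{b}) + (b.0\{a} + a.a.X)))) ⊢ —a→ m5, —b→ m5
  m5 = (rec X. b.(b.(X + X) + a.(X + X)) + (b.(X + 0 + 0\{b}) + (b.0\{a} + a.a.X))) + (rec X. b.(b.(X + X) + a.(X + X)) + (b.(X + 0 + 0\{b}) + (b.0\{a} + a.a.X))) ⊢ —a→ m1, —b→ m2, —b→ m3, —b→ m4
Q's transition system — 5 states:
  n0 = rec X. b.(b.(X + X) + a.(X + X)) + (b.(X + 0 + 0\{b}) + (0\{a} + a.a.X)) ⊢ —a→ n1, —b→ n2, —b→ n3
  n1 = a.(rec X. b.(b.(X + X) + a.(X + X)) + (b.(X + 0 + 0\{b}) + (0\{a} + a.a.X))) ⊢ —a→ n0
  n2 = (rec X. b.(b.(X + X) + a.(X + X)) + (b.(X + 0 + 0\{b}) + (0\{a} + a.a.X))) + 0 + 0\{b} ⊢ —a→ n1, —b→ n2, —b→ n3
  n3 = b.((rec X. b.(b.(X + X) + a.(X + X)) + (b.(X + 0 + 0\{b}) + (0\{a} + a.a.X))) + (rec X. b.(b.(X + X) + a.(X + X)) + (b.(X + 0 + 0\{b}) + (0\{a} + a.a.X)))) + a.((rec X. b.(b.(X + X) + a.(X + X)) + (b.(X + 0 + 0\{b}) + (0\{a} + a.a.X))) + (rec X. b.(b.(X + X) + a.(X + X)) + (b.(X + 0 + 0\{b}) + (0\{a} + a.a.X)))) ⊢ —a→ n4, —b→ n4
  n4 = (rec X. b.(b.(X + X) + a.(X + X)) + (b.(X + 0 + 0\{b}) + (0\{a} + a.a.X))) + (rec X. b.(b.(X + X) + a.(X + X)) + (b.(X + 0 + 0\{b}) + (0\{a} + a.a.X))) ⊢ —a→ n1, —b→ n2, —b→ n3
Bisimilarity quotient blocks:
  B0 = {m0, m2, m5}
  B1 = {m3}
  B2 = {m1}
  B3 = {m4}
  B4 = {n0, n2, n4}
  B5 = {n3}
  B6 = {n1}
m0 ∈ B0, n0 ∈ B4 → different blocks

P ≁ Q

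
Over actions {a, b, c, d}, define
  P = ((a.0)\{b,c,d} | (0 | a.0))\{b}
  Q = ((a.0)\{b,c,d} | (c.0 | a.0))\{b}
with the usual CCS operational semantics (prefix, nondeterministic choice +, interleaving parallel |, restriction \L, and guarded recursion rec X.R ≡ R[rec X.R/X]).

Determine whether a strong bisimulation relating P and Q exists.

Reachable graph of P (4 states):
  u0 = ((a.0)\{b,c,d} | (0 | a.0))\{b} | --a--▸ u1, --a--▸ u2
  u1 = ((a.0)\{b,c,d} | (0 | 0))\{b} | --a--▸ u3
  u2 = (0\{b,c,d} | (0 | a.0))\{b} | --a--▸ u3
  u3 = (0\{b,c,d} | (0 | 0))\{b} | ·
Reachable graph of Q (8 states):
  v0 = ((a.0)\{b,c,d} | (c.0 | a.0))\{b} | --a--▸ v1, --a--▸ v2, --c--▸ v3
  v1 = ((a.0)\{b,c,d} | (c.0 | 0))\{b} | --a--▸ v4, --c--▸ v5
  v2 = (0\{b,c,d} | (c.0 | a.0))\{b} | --a--▸ v4, --c--▸ v6
  v3 = ((a.0)\{b,c,d} | (0 | a.0))\{b} | --a--▸ v5, --a--▸ v6
  v4 = (0\{b,c,d} | (c.0 | 0))\{b} | --c--▸ v7
  v5 = ((a.0)\{b,c,d} | (0 | 0))\{b} | --a--▸ v7
  v6 = (0\{b,c,d} | (0 | a.0))\{b} | --a--▸ v7
  v7 = (0\{b,c,d} | (0 | 0))\{b} | ·
Bisimilarity quotient blocks:
  B0 = {u0, v3}
  B1 = {u1, u2, v5, v6}
  B2 = {u3, v7}
  B3 = {v0}
  B4 = {v1, v2}
  B5 = {v4}
u0 ∈ B0, v0 ∈ B3 → different blocks

P ≁ Q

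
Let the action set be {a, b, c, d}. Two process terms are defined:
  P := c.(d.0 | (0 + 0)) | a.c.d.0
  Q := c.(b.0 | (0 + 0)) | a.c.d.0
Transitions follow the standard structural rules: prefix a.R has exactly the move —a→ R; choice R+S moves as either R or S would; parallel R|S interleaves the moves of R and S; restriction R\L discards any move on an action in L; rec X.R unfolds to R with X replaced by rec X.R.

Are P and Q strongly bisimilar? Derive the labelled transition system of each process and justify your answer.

NO

LTS(P): 12 reachable states
  p0 = c.(d.0 | (0 + 0)) | a.c.d.0 → —a→ p1, —c→ p2
  p1 = c.(d.0 | (0 + 0)) | c.d.0 → —c→ p3, —c→ p4
  p2 = d.0 | (0 + 0) | a.c.d.0 → —a→ p4, —d→ p5
  p3 = c.(d.0 | (0 + 0)) | d.0 → —c→ p6, —d→ p7
  p4 = d.0 | (0 + 0) | c.d.0 → —c→ p6, —d→ p8
  p5 = 0 | (0 + 0) | a.c.d.0 → —a→ p8
  p6 = d.0 | (0 + 0) | d.0 → —d→ p10, —d→ p9
  p7 = c.(d.0 | (0 + 0)) | 0 → —c→ p10
  p8 = 0 | (0 + 0) | c.d.0 → —c→ p9
  p9 = 0 | (0 + 0) | d.0 → —d→ p11
  p10 = d.0 | (0 + 0) | 0 → —d→ p11
  p11 = 0 | (0 + 0) | 0 → ·
LTS(Q): 12 reachable states
  q0 = c.(b.0 | (0 + 0)) | a.c.d.0 → —a→ q1, —c→ q2
  q1 = c.(b.0 | (0 + 0)) | c.d.0 → —c→ q3, —c→ q4
  q2 = b.0 | (0 + 0) | a.c.d.0 → —a→ q3, —b→ q5
  q3 = b.0 | (0 + 0) | c.d.0 → —b→ q6, —c→ q7
  q4 = c.(b.0 | (0 + 0)) | d.0 → —c→ q7, —d→ q8
  q5 = 0 | (0 + 0) | a.c.d.0 → —a→ q6
  q6 = 0 | (0 + 0) | c.d.0 → —c→ q9
  q7 = b.0 | (0 + 0) | d.0 → —b→ q9, —d→ q10
  q8 = c.(b.0 | (0 + 0)) | 0 → —c→ q10
  q9 = 0 | (0 + 0) | d.0 → —d→ q11
  q10 = b.0 | (0 + 0) | 0 → —b→ q11
  q11 = 0 | (0 + 0) | 0 → ·
Coarsest stable partition (strong bisimilarity classes):
  B0 = {p0}
  B1 = {p1}
  B2 = {p3, p4}
  B3 = {p6}
  B4 = {p10, p9, q9}
  B5 = {p11, q11}
  B6 = {p7, p8, q6}
  B7 = {p2}
  B8 = {p5, q5}
  B9 = {q0}
  B10 = {q1}
  B11 = {q4}
  B12 = {q7}
  B13 = {q10}
  B14 = {q8}
  B15 = {q3}
  B16 = {q2}
p0 ∈ B0, q0 ∈ B9 → different blocks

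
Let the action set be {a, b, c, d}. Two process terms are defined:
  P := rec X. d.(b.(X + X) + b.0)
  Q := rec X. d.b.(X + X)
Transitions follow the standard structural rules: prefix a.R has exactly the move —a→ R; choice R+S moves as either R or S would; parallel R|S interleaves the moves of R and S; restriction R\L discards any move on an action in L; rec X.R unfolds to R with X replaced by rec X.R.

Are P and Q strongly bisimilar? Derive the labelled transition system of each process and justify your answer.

P's transition system — 4 states:
  p0 = rec X. d.(b.(X + X) + b.0) → —d→ p1
  p1 = b.((rec X. d.(b.(X + X) + b.0)) + (rec X. d.(b.(X + X) + b.0))) + b.0 → —b→ p2, —b→ p3
  p2 = (rec X. d.(b.(X + X) + b.0)) + (rec X. d.(b.(X + X) + b.0)) → —d→ p1
  p3 = 0 → stopped
Q's transition system — 3 states:
  q0 = rec X. d.b.(X + X) → —d→ q1
  q1 = b.((rec X. d.b.(X + X)) + (rec X. d.b.(X + X))) → —b→ q2
  q2 = (rec X. d.b.(X + X)) + (rec X. d.b.(X + X)) → —d→ q1
Bisimilarity quotient blocks:
  B0 = {p0, p2}
  B1 = {p1}
  B2 = {p3}
  B3 = {q0, q2}
  B4 = {q1}
p0 ∈ B0, q0 ∈ B3 → different blocks

P ≁ Q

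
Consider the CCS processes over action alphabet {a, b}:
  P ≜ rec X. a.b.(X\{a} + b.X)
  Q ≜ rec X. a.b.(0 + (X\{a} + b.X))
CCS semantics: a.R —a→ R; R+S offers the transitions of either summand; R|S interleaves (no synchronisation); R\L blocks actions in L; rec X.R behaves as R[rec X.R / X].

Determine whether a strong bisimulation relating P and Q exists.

P's transition system — 3 states:
  p0 = rec X. a.b.(X\{a} + b.X) ⊢ -a-> p1
  p1 = b.((rec X. a.b.(X\{a} + b.X))\{a} + b.(rec X. a.b.(X\{a} + b.X))) ⊢ -b-> p2
  p2 = (rec X. a.b.(X\{a} + b.X))\{a} + b.(rec X. a.b.(X\{a} + b.X)) ⊢ -b-> p0
Q's transition system — 3 states:
  q0 = rec X. a.b.(0 + (X\{a} + b.X)) ⊢ -a-> q1
  q1 = b.(0 + ((rec X. a.b.(0 + (X\{a} + b.X)))\{a} + b.(rec X. a.b.(0 + (X\{a} + b.X))))) ⊢ -b-> q2
  q2 = 0 + ((rec X. a.b.(0 + (X\{a} + b.X)))\{a} + b.(rec X. a.b.(0 + (X\{a} + b.X)))) ⊢ -b-> q0
Bisimilarity quotient blocks:
  B0 = {p0, q0}
  B1 = {p1, q1}
  B2 = {p2, q2}
p0 ∈ B0, q0 ∈ B0 → same block

P ~ Q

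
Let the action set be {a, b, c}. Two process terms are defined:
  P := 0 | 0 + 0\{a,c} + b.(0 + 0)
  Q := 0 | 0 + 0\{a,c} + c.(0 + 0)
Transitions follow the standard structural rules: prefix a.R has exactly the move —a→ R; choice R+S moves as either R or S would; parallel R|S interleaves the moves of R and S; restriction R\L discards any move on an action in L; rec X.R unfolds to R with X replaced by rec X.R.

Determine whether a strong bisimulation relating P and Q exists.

P's transition system — 2 states:
  s0 = 0 | 0 + 0\{a,c} + b.(0 + 0) ⊢ =b=> s1
  s1 = 0 + 0 ⊢ (no moves)
Q's transition system — 2 states:
  t0 = 0 | 0 + 0\{a,c} + c.(0 + 0) ⊢ =c=> t1
  t1 = 0 + 0 ⊢ (no moves)
Partition-refinement fixed point:
  B0 = {s0}
  B1 = {s1, t1}
  B2 = {t0}
s0 ∈ B0, t0 ∈ B2 → different blocks

NO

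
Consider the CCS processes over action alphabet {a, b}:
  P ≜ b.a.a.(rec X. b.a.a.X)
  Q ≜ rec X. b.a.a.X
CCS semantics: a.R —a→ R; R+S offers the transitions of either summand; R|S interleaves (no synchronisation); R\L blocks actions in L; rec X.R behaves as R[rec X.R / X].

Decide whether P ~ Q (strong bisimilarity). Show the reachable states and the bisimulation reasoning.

P ~ Q

P's transition system — 4 states:
  m0 = b.a.a.(rec X. b.a.a.X) ⊢ -b-> m1
  m1 = a.a.(rec X. b.a.a.X) ⊢ -a-> m2
  m2 = a.(rec X. b.a.a.X) ⊢ -a-> m3
  m3 = rec X. b.a.a.X ⊢ -b-> m1
Q's transition system — 3 states:
  n0 = rec X. b.a.a.X ⊢ -b-> n1
  n1 = a.a.(rec X. b.a.a.X) ⊢ -a-> n2
  n2 = a.(rec X. b.a.a.X) ⊢ -a-> n0
Coarsest stable partition (strong bisimilarity classes):
  B0 = {m0, m3, n0}
  B1 = {m1, n1}
  B2 = {m2, n2}
m0 ∈ B0, n0 ∈ B0 → same block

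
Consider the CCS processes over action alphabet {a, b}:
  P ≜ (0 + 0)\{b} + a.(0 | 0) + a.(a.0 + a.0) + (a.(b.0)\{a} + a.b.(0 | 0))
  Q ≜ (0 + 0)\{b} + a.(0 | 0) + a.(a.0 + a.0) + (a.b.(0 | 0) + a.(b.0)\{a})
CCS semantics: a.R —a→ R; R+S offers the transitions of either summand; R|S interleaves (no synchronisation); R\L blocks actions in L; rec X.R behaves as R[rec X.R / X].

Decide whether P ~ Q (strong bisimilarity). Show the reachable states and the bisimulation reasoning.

bisimilar

P's transition system — 7 states:
  u0 = (0 + 0)\{b} + a.(0 | 0) + a.(a.0 + a.0) + (a.(b.0)\{a} + a.b.(0 | 0)) ⊢ --a--▸ u1, --a--▸ u2, --a--▸ u3, --a--▸ u4
  u1 = (b.0)\{a} ⊢ --b--▸ u5
  u2 = 0 | 0 ⊢ stopped
  u3 = a.0 + a.0 ⊢ --a--▸ u6
  u4 = b.(0 | 0) ⊢ --b--▸ u2
  u5 = 0\{a} ⊢ stopped
  u6 = 0 ⊢ stopped
Q's transition system — 7 states:
  v0 = (0 + 0)\{b} + a.(0 | 0) + a.(a.0 + a.0) + (a.b.(0 | 0) + a.(b.0)\{a}) ⊢ --a--▸ v1, --a--▸ v2, --a--▸ v3, --a--▸ v4
  v1 = (b.0)\{a} ⊢ --b--▸ v5
  v2 = 0 | 0 ⊢ stopped
  v3 = a.0 + a.0 ⊢ --a--▸ v6
  v4 = b.(0 | 0) ⊢ --b--▸ v2
  v5 = 0\{a} ⊢ stopped
  v6 = 0 ⊢ stopped
Coarsest stable partition (strong bisimilarity classes):
  B0 = {u0, v0}
  B1 = {u2, u5, u6, v2, v5, v6}
  B2 = {u1, u4, v1, v4}
  B3 = {u3, v3}
u0 ∈ B0, v0 ∈ B0 → same block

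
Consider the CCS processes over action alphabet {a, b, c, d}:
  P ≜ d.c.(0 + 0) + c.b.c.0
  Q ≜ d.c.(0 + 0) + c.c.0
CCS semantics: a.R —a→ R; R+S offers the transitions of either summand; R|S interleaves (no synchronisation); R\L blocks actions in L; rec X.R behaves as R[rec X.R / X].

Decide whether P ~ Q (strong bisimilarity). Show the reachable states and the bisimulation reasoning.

NO

P's transition system — 6 states:
  u0 = d.c.(0 + 0) + c.b.c.0 has moves ··c··> u1, ··d··> u2
  u1 = b.c.0 has moves ··b··> u3
  u2 = c.(0 + 0) has moves ··c··> u4
  u3 = c.0 has moves ··c··> u5
  u4 = 0 + 0 has moves ·
  u5 = 0 has moves ·
Q's transition system — 5 states:
  v0 = d.c.(0 + 0) + c.c.0 has moves ··c··> v1, ··d··> v2
  v1 = c.0 has moves ··c··> v3
  v2 = c.(0 + 0) has moves ··c··> v4
  v3 = 0 has moves ·
  v4 = 0 + 0 has moves ·
Partition-refinement fixed point:
  B0 = {u0}
  B1 = {u2, u3, v1, v2}
  B2 = {u4, u5, v3, v4}
  B3 = {u1}
  B4 = {v0}
u0 ∈ B0, v0 ∈ B4 → different blocks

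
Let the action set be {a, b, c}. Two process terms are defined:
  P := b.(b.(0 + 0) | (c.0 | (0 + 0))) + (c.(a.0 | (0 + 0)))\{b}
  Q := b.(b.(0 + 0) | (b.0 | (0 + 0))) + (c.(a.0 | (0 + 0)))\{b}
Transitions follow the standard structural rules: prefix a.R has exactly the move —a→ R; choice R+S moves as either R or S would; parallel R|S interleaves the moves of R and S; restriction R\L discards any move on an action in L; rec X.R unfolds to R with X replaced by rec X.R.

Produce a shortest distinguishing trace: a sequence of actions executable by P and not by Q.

LTS(P): 7 reachable states
  m0 = b.(b.(0 + 0) | (c.0 | (0 + 0))) + (c.(a.0 | (0 + 0)))\{b} :: -b-> m1, -c-> m2
  m1 = b.(0 + 0) | (c.0 | (0 + 0)) :: -b-> m3, -c-> m4
  m2 = (a.0 | (0 + 0))\{b} :: -a-> m5
  m3 = (0 + 0) | (c.0 | (0 + 0)) :: -c-> m6
  m4 = b.(0 + 0) | (0 | (0 + 0)) :: -b-> m6
  m5 = (0 | (0 + 0))\{b} :: deadlocked
  m6 = (0 + 0) | (0 | (0 + 0)) :: deadlocked
LTS(Q): 7 reachable states
  n0 = b.(b.(0 + 0) | (b.0 | (0 + 0))) + (c.(a.0 | (0 + 0)))\{b} :: -b-> n1, -c-> n2
  n1 = b.(0 + 0) | (b.0 | (0 + 0)) :: -b-> n3, -b-> n4
  n2 = (a.0 | (0 + 0))\{b} :: -a-> n5
  n3 = (0 + 0) | (b.0 | (0 + 0)) :: -b-> n6
  n4 = b.(0 + 0) | (0 | (0 + 0)) :: -b-> n6
  n5 = (0 | (0 + 0))\{b} :: deadlocked
  n6 = (0 + 0) | (0 | (0 + 0)) :: deadlocked
Run σ = ⟨bc⟩ on P: start {m0}
  step 1 (b): {m1}
  step 2 (c): {m4}
  — P admits the full trace.
Run σ = ⟨bc⟩ on Q: start {n0}
  step 1 (b): {n1}
  step 2 (c): ∅  — Q cannot continue

bc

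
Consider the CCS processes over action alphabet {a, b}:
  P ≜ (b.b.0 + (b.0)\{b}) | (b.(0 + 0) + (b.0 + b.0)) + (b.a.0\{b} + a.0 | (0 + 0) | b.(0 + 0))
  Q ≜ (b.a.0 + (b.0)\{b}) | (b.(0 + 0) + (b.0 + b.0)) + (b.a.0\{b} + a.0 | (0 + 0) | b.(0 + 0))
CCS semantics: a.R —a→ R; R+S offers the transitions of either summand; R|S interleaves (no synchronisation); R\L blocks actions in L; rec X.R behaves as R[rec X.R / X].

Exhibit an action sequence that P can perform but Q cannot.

P's transition system — 14 states:
  m0 = (b.b.0 + (b.0)\{b}) | (b.(0 + 0) + (b.0 + b.0)) + (b.a.0\{b} + a.0 | (0 + 0) | b.(0 + 0)) ⊢ —a→ m1, —b→ m2, —b→ m3, —b→ m4, —b→ m5, —b→ m6
  m1 = 0 | (0 + 0) | b.(0 + 0) ⊢ —b→ m7
  m2 = (b.b.0 + (b.0)\{b}) | (0 + 0) ⊢ —b→ m8
  m3 = (b.b.0 + (b.0)\{b}) | 0 ⊢ —b→ m9
  m4 = a.0 | (0 + 0) | (0 + 0) ⊢ —a→ m7
  m5 = a.0\{b} ⊢ —a→ m10
  m6 = b.0 | (b.(0 + 0) + (b.0 + b.0)) ⊢ —b→ m11, —b→ m8, —b→ m9
  m7 = 0 | (0 + 0) | (0 + 0) ⊢ deadlocked
  m8 = b.0 | (0 + 0) ⊢ —b→ m12
  m9 = b.0 | 0 ⊢ —b→ m13
  m10 = 0\{b} ⊢ deadlocked
  m11 = 0 | (b.(0 + 0) + (b.0 + b.0)) ⊢ —b→ m12, —b→ m13
  m12 = 0 | (0 + 0) ⊢ deadlocked
  m13 = 0 | 0 ⊢ deadlocked
Q's transition system — 14 states:
  n0 = (b.a.0 + (b.0)\{b}) | (b.(0 + 0) + (b.0 + b.0)) + (b.a.0\{b} + a.0 | (0 + 0) | b.(0 + 0)) ⊢ —a→ n1, —b→ n2, —b→ n3, —b→ n4, —b→ n5, —b→ n6
  n1 = 0 | (0 + 0) | b.(0 + 0) ⊢ —b→ n7
  n2 = (b.a.0 + (b.0)\{b}) | (0 + 0) ⊢ —b→ n8
  n3 = (b.a.0 + (b.0)\{b}) | 0 ⊢ —b→ n9
  n4 = a.0 | (0 + 0) | (0 + 0) ⊢ —a→ n7
  n5 = a.0 | (b.(0 + 0) + (b.0 + b.0)) ⊢ —a→ n10, —b→ n8, —b→ n9
  n6 = a.0\{b} ⊢ —a→ n11
  n7 = 0 | (0 + 0) | (0 + 0) ⊢ deadlocked
  n8 = a.0 | (0 + 0) ⊢ —a→ n12
  n9 = a.0 | 0 ⊢ —a→ n13
  n10 = 0 | (b.(0 + 0) + (b.0 + b.0)) ⊢ —b→ n12, —b→ n13
  n11 = 0\{b} ⊢ deadlocked
  n12 = 0 | (0 + 0) ⊢ deadlocked
  n13 = 0 | 0 ⊢ deadlocked
Executing bbb from P (initial set {m0}):
  after b @ step 1: {m2, m3, m4, m5, m6}
  after b @ step 2: {m11, m8, m9}
  after b @ step 3: {m12, m13}
  — P admits the full trace.
Executing bbb from Q (initial set {n0}):
  after b @ step 1: {n2, n3, n4, n5, n6}
  after b @ step 2: {n8, n9}
  after b @ step 3: ∅  — Q cannot continue

bbb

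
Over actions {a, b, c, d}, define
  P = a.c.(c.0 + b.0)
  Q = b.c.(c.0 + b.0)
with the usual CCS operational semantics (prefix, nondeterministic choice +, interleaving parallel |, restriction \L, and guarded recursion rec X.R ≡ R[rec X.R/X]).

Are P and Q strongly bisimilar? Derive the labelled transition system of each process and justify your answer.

P's transition system — 4 states:
  m0 = a.c.(c.0 + b.0) :: -a-> m1
  m1 = c.(c.0 + b.0) :: -c-> m2
  m2 = c.0 + b.0 :: -b-> m3, -c-> m3
  m3 = 0 :: deadlocked
Q's transition system — 4 states:
  n0 = b.c.(c.0 + b.0) :: -b-> n1
  n1 = c.(c.0 + b.0) :: -c-> n2
  n2 = c.0 + b.0 :: -b-> n3, -c-> n3
  n3 = 0 :: deadlocked
Coarsest stable partition (strong bisimilarity classes):
  B0 = {m0}
  B1 = {m1, n1}
  B2 = {m2, n2}
  B3 = {m3, n3}
  B4 = {n0}
m0 ∈ B0, n0 ∈ B4 → different blocks

not bisimilar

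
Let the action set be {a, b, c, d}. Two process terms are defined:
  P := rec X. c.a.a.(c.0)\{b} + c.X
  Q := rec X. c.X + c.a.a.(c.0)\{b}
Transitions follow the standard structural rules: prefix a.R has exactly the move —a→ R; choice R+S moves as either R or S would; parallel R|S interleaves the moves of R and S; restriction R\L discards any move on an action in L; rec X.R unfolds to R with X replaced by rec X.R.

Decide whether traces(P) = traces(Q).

traces(P) = traces(Q)

LTS(P): 5 reachable states
  m0 = rec X. c.a.a.(c.0)\{b} + c.X | -c-> m0, -c-> m1
  m1 = a.a.(c.0)\{b} | -a-> m2
  m2 = a.(c.0)\{b} | -a-> m3
  m3 = (c.0)\{b} | -c-> m4
  m4 = 0\{b} | deadlocked
LTS(Q): 5 reachable states
  n0 = rec X. c.X + c.a.a.(c.0)\{b} | -c-> n0, -c-> n1
  n1 = a.a.(c.0)\{b} | -a-> n2
  n2 = a.(c.0)\{b} | -a-> n3
  n3 = (c.0)\{b} | -c-> n4
  n4 = 0\{b} | deadlocked
Partition-refinement fixed point:
  B0 = {m0, n0}
  B1 = {m1, n1}
  B2 = {m2, n2}
  B3 = {m3, n3}
  B4 = {m4, n4}
m0 ∈ B0, n0 ∈ B0 → same block
Bisimilar ⇒ trace-equivalent.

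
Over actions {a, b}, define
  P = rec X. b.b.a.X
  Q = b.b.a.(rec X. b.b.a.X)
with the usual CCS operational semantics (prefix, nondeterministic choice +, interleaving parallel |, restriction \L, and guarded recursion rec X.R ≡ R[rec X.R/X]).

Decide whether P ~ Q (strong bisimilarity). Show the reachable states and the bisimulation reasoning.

bisimilar

P's transition system — 3 states:
  u0 = rec X. b.b.a.X → --b--▸ u1
  u1 = b.a.(rec X. b.b.a.X) → --b--▸ u2
  u2 = a.(rec X. b.b.a.X) → --a--▸ u0
Q's transition system — 4 states:
  v0 = b.b.a.(rec X. b.b.a.X) → --b--▸ v1
  v1 = b.a.(rec X. b.b.a.X) → --b--▸ v2
  v2 = a.(rec X. b.b.a.X) → --a--▸ v3
  v3 = rec X. b.b.a.X → --b--▸ v1
Bisimilarity quotient blocks:
  B0 = {u0, v0, v3}
  B1 = {u1, v1}
  B2 = {u2, v2}
u0 ∈ B0, v0 ∈ B0 → same block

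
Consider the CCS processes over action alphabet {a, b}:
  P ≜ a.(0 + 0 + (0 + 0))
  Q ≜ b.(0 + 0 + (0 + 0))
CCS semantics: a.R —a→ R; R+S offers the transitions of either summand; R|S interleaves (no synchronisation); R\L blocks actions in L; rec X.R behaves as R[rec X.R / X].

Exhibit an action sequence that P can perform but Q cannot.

a

LTS(P): 2 reachable states
  m0 = a.(0 + 0 + (0 + 0)) :: ··a··> m1
  m1 = 0 + 0 + (0 + 0) :: ·
LTS(Q): 2 reachable states
  n0 = b.(0 + 0 + (0 + 0)) :: ··b··> n1
  n1 = 0 + 0 + (0 + 0) :: ·
Executing a from P (initial set {m0}):
  [1] a ⇒ {m1}
  ✓ P
Executing a from Q (initial set {n0}):
  [1] a ⇒ no successor for Q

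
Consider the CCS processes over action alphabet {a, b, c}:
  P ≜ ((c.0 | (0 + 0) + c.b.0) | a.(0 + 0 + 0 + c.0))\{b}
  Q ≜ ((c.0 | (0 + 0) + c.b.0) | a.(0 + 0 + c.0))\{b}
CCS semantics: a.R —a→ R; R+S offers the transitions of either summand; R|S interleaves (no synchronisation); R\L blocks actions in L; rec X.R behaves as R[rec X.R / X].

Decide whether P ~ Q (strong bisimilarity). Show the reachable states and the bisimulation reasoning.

YES

LTS(P): 9 reachable states
  m0 = ((c.0 | (0 + 0) + c.b.0) | a.(0 + 0 + 0 + c.0))\{b} → ··a··> m1, ··c··> m2, ··c··> m3
  m1 = ((c.0 | (0 + 0) + c.b.0) | (0 + 0 + 0 + c.0))\{b} → ··c··> m4, ··c··> m5, ··c··> m6
  m2 = (0 | (0 + 0) | a.(0 + 0 + 0 + c.0))\{b} → ··a··> m5
  m3 = (b.0 | a.(0 + 0 + 0 + c.0))\{b} → ··a··> m6
  m4 = ((c.0 | (0 + 0) + c.b.0) | 0)\{b} → ··c··> m7, ··c··> m8
  m5 = (0 | (0 + 0) | (0 + 0 + 0 + c.0))\{b} → ··c··> m7
  m6 = (b.0 | (0 + 0 + 0 + c.0))\{b} → ··c··> m8
  m7 = (0 | (0 + 0) | 0)\{b} → ·
  m8 = (b.0 | 0)\{b} → ·
LTS(Q): 9 reachable states
  n0 = ((c.0 | (0 + 0) + c.b.0) | a.(0 + 0 + c.0))\{b} → ··a··> n1, ··c··> n2, ··c··> n3
  n1 = ((c.0 | (0 + 0) + c.b.0) | (0 + 0 + c.0))\{b} → ··c··> n4, ··c··> n5, ··c··> n6
  n2 = (0 | (0 + 0) | a.(0 + 0 + c.0))\{b} → ··a··> n5
  n3 = (b.0 | a.(0 + 0 + c.0))\{b} → ··a··> n6
  n4 = ((c.0 | (0 + 0) + c.b.0) | 0)\{b} → ··c··> n7, ··c··> n8
  n5 = (0 | (0 + 0) | (0 + 0 + c.0))\{b} → ··c··> n7
  n6 = (b.0 | (0 + 0 + c.0))\{b} → ··c··> n8
  n7 = (0 | (0 + 0) | 0)\{b} → ·
  n8 = (b.0 | 0)\{b} → ·
Coarsest stable partition (strong bisimilarity classes):
  B0 = {m0, n0}
  B1 = {m2, m3, n2, n3}
  B2 = {m4, m5, m6, n4, n5, n6}
  B3 = {m7, m8, n7, n8}
  B4 = {m1, n1}
m0 ∈ B0, n0 ∈ B0 → same block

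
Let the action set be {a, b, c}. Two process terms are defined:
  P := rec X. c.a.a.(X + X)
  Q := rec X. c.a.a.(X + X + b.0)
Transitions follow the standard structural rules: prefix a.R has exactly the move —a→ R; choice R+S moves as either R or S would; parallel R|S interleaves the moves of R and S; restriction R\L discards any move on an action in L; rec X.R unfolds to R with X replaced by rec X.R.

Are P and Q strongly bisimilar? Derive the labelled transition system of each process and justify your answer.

not bisimilar

LTS(P): 4 reachable states
  s0 = rec X. c.a.a.(X + X) has moves ··c··> s1
  s1 = a.a.((rec X. c.a.a.(X + X)) + (rec X. c.a.a.(X + X))) has moves ··a··> s2
  s2 = a.((rec X. c.a.a.(X + X)) + (rec X. c.a.a.(X + X))) has moves ··a··> s3
  s3 = (rec X. c.a.a.(X + X)) + (rec X. c.a.a.(X + X)) has moves ··c··> s1
LTS(Q): 5 reachable states
  t0 = rec X. c.a.a.(X + X + b.0) has moves ··c··> t1
  t1 = a.a.((rec X. c.a.a.(X + X + b.0)) + (rec X. c.a.a.(X + X + b.0)) + b.0) has moves ··a··> t2
  t2 = a.((rec X. c.a.a.(X + X + b.0)) + (rec X. c.a.a.(X + X + b.0)) + b.0) has moves ··a··> t3
  t3 = (rec X. c.a.a.(X + X + b.0)) + (rec X. c.a.a.(X + X + b.0)) + b.0 has moves ··b··> t4, ··c··> t1
  t4 = 0 has moves ·
Coarsest stable partition (strong bisimilarity classes):
  B0 = {s0, s3}
  B1 = {s1}
  B2 = {s2}
  B3 = {t0}
  B4 = {t1}
  B5 = {t2}
  B6 = {t3}
  B7 = {t4}
s0 ∈ B0, t0 ∈ B3 → different blocks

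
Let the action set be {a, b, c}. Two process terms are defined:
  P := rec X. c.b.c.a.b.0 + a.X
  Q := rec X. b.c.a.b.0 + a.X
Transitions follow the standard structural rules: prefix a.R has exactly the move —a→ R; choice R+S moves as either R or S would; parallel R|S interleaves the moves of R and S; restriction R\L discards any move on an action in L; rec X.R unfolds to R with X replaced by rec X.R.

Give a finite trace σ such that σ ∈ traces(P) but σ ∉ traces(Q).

Reachable graph of P (6 states):
  s0 = rec X. c.b.c.a.b.0 + a.X → -a-> s0, -c-> s1
  s1 = b.c.a.b.0 → -b-> s2
  s2 = c.a.b.0 → -c-> s3
  s3 = a.b.0 → -a-> s4
  s4 = b.0 → -b-> s5
  s5 = 0 → (no moves)
Reachable graph of Q (5 states):
  t0 = rec X. b.c.a.b.0 + a.X → -a-> t0, -b-> t1
  t1 = c.a.b.0 → -c-> t2
  t2 = a.b.0 → -a-> t3
  t3 = b.0 → -b-> t4
  t4 = 0 → (no moves)
Trace ⟨c⟩ through P, begin at {s0}:
  after c @ step 1: {s1}
  ✓ P
Trace ⟨c⟩ through Q, begin at {t0}:
  after c @ step 1: ∅ (Q stuck)

c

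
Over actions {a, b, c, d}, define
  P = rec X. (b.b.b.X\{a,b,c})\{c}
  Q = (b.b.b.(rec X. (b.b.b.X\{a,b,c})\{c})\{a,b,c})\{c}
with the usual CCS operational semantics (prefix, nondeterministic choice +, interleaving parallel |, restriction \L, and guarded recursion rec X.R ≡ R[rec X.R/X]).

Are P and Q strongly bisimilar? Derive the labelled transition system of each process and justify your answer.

LTS(P): 4 reachable states
  p0 = rec X. (b.b.b.X\{a,b,c})\{c} :: —b→ p1
  p1 = (b.b.(rec X. (b.b.b.X\{a,b,c})\{c})\{a,b,c})\{c} :: —b→ p2
  p2 = (b.(rec X. (b.b.b.X\{a,b,c})\{c})\{a,b,c})\{c} :: —b→ p3
  p3 = (rec X. (b.b.b.X\{a,b,c})\{c})\{a,b,c}\{c} :: ·
LTS(Q): 4 reachable states
  q0 = (b.b.b.(rec X. (b.b.b.X\{a,b,c})\{c})\{a,b,c})\{c} :: —b→ q1
  q1 = (b.b.(rec X. (b.b.b.X\{a,b,c})\{c})\{a,b,c})\{c} :: —b→ q2
  q2 = (b.(rec X. (b.b.b.X\{a,b,c})\{c})\{a,b,c})\{c} :: —b→ q3
  q3 = (rec X. (b.b.b.X\{a,b,c})\{c})\{a,b,c}\{c} :: ·
Coarsest stable partition (strong bisimilarity classes):
  B0 = {p0, q0}
  B1 = {p1, q1}
  B2 = {p2, q2}
  B3 = {p3, q3}
p0 ∈ B0, q0 ∈ B0 → same block

P ~ Q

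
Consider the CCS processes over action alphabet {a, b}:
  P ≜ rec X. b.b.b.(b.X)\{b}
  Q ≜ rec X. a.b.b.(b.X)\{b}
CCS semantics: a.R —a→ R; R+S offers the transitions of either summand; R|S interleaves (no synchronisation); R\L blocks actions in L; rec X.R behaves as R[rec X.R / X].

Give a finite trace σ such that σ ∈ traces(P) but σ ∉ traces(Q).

b

Reachable graph of P (4 states):
  s0 = rec X. b.b.b.(b.X)\{b} → -b-> s1
  s1 = b.b.(b.(rec X. b.b.b.(b.X)\{b}))\{b} → -b-> s2
  s2 = b.(b.(rec X. b.b.b.(b.X)\{b}))\{b} → -b-> s3
  s3 = (b.(rec X. b.b.b.(b.X)\{b}))\{b} → deadlocked
Reachable graph of Q (4 states):
  t0 = rec X. a.b.b.(b.X)\{b} → -a-> t1
  t1 = b.b.(b.(rec X. a.b.b.(b.X)\{b}))\{b} → -b-> t2
  t2 = b.(b.(rec X. a.b.b.(b.X)\{b}))\{b} → -b-> t3
  t3 = (b.(rec X. a.b.b.(b.X)\{b}))\{b} → deadlocked
Trace ⟨b⟩ through P, begin at {s0}:
  [1] b ⇒ {s1}
  ✓ P
Trace ⟨b⟩ through Q, begin at {t0}:
  [1] b ⇒ ∅  — Q cannot continue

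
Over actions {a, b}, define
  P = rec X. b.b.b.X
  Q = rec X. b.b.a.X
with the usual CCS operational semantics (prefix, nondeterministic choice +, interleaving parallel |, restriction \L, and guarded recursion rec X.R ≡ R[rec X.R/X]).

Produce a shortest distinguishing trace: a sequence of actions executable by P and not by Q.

P's transition system — 3 states:
  s0 = rec X. b.b.b.X ⊢ -b-> s1
  s1 = b.b.(rec X. b.b.b.X) ⊢ -b-> s2
  s2 = b.(rec X. b.b.b.X) ⊢ -b-> s0
Q's transition system — 3 states:
  t0 = rec X. b.b.a.X ⊢ -b-> t1
  t1 = b.a.(rec X. b.b.a.X) ⊢ -b-> t2
  t2 = a.(rec X. b.b.a.X) ⊢ -a-> t0
Trace ⟨bbb⟩ through P, begin at {s0}:
  [1] b ⇒ {s1}
  [2] b ⇒ {s2}
  [3] b ⇒ {s0}
  P completes σ.
Trace ⟨bbb⟩ through Q, begin at {t0}:
  [1] b ⇒ {t1}
  [2] b ⇒ {t2}
  [3] b ⇒ ∅  — Q cannot continue

bbb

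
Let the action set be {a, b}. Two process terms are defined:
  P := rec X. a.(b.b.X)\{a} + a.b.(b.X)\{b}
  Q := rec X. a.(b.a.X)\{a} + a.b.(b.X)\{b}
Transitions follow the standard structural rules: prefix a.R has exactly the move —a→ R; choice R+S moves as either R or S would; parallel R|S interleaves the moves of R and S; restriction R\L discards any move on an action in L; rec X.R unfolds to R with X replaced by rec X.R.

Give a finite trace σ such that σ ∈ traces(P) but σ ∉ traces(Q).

abb

P's transition system — 6 states:
  s0 = rec X. a.(b.b.X)\{a} + a.b.(b.X)\{b} | =a=> s1, =a=> s2
  s1 = (b.b.(rec X. a.(b.b.X)\{a} + a.b.(b.X)\{b}))\{a} | =b=> s3
  s2 = b.(b.(rec X. a.(b.b.X)\{a} + a.b.(b.X)\{b}))\{b} | =b=> s4
  s3 = (b.(rec X. a.(b.b.X)\{a} + a.b.(b.X)\{b}))\{a} | =b=> s5
  s4 = (b.(rec X. a.(b.b.X)\{a} + a.b.(b.X)\{b}))\{b} | deadlocked
  s5 = (rec X. a.(b.b.X)\{a} + a.b.(b.X)\{b})\{a} | deadlocked
Q's transition system — 5 states:
  t0 = rec X. a.(b.a.X)\{a} + a.b.(b.X)\{b} | =a=> t1, =a=> t2
  t1 = (b.a.(rec X. a.(b.a.X)\{a} + a.b.(b.X)\{b}))\{a} | =b=> t3
  t2 = b.(b.(rec X. a.(b.a.X)\{a} + a.b.(b.X)\{b}))\{b} | =b=> t4
  t3 = (a.(rec X. a.(b.a.X)\{a} + a.b.(b.X)\{b}))\{a} | deadlocked
  t4 = (b.(rec X. a.(b.a.X)\{a} + a.b.(b.X)\{b}))\{b} | deadlocked
Executing abb from P (initial set {s0}):
  [1] a ⇒ {s1, s2}
  [2] b ⇒ {s3, s4}
  [3] b ⇒ {s5}
  — P admits the full trace.
Executing abb from Q (initial set {t0}):
  [1] a ⇒ {t1, t2}
  [2] b ⇒ {t3, t4}
  [3] b ⇒ ∅  — Q cannot continue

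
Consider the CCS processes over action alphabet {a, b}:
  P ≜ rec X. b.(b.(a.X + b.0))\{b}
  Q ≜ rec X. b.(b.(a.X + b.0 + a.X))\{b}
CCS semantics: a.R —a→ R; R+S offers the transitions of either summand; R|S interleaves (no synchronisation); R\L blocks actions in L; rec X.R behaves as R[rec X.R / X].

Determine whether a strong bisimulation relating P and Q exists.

P's transition system — 2 states:
  u0 = rec X. b.(b.(a.X + b.0))\{b} → --b--▸ u1
  u1 = (b.(a.(rec X. b.(b.(a.X + b.0))\{b}) + b.0))\{b} → stopped
Q's transition system — 2 states:
  v0 = rec X. b.(b.(a.X + b.0 + a.X))\{b} → --b--▸ v1
  v1 = (b.(a.(rec X. b.(b.(a.X + b.0 + a.X))\{b}) + b.0 + a.(rec X. b.(b.(a.X + b.0 + a.X))\{b})))\{b} → stopped
Partition-refinement fixed point:
  B0 = {u0, v0}
  B1 = {u1, v1}
u0 ∈ B0, v0 ∈ B0 → same block

YES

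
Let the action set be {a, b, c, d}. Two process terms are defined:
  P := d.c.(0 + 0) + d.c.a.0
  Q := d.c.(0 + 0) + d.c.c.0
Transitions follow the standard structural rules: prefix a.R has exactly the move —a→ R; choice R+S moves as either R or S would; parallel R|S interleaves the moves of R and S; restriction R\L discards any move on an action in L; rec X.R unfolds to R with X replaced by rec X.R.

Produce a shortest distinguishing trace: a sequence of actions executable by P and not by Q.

LTS(P): 6 reachable states
  u0 = d.c.(0 + 0) + d.c.a.0 | -d-> u1, -d-> u2
  u1 = c.(0 + 0) | -c-> u3
  u2 = c.a.0 | -c-> u4
  u3 = 0 + 0 | deadlocked
  u4 = a.0 | -a-> u5
  u5 = 0 | deadlocked
LTS(Q): 6 reachable states
  v0 = d.c.(0 + 0) + d.c.c.0 | -d-> v1, -d-> v2
  v1 = c.(0 + 0) | -c-> v3
  v2 = c.c.0 | -c-> v4
  v3 = 0 + 0 | deadlocked
  v4 = c.0 | -c-> v5
  v5 = 0 | deadlocked
Run σ = ⟨dca⟩ on P: start {u0}
  step 1 (d): {u1, u2}
  step 2 (c): {u3, u4}
  step 3 (a): {u5}
  P completes σ.
Run σ = ⟨dca⟩ on Q: start {v0}
  step 1 (d): {v1, v2}
  step 2 (c): {v3, v4}
  step 3 (a): ∅  — Q cannot continue

dca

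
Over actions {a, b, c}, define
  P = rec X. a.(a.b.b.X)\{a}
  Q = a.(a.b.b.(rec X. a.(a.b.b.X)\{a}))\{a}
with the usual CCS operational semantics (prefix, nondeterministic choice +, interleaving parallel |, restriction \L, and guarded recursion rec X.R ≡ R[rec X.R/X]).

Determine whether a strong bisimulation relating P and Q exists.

P's transition system — 2 states:
  u0 = rec X. a.(a.b.b.X)\{a} → --a--▸ u1
  u1 = (a.b.b.(rec X. a.(a.b.b.X)\{a}))\{a} → (no moves)
Q's transition system — 2 states:
  v0 = a.(a.b.b.(rec X. a.(a.b.b.X)\{a}))\{a} → --a--▸ v1
  v1 = (a.b.b.(rec X. a.(a.b.b.X)\{a}))\{a} → (no moves)
Partition-refinement fixed point:
  B0 = {u0, v0}
  B1 = {u1, v1}
u0 ∈ B0, v0 ∈ B0 → same block

P ~ Q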